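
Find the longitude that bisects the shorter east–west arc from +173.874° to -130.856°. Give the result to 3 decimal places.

-158.491°

Signed shortest Δλ from +173.874° to -130.856° is +55.270°.
Midpoint longitude = +173.874° + (+55.270°)/2 = +173.874° + 27.635° = +201.509°.
Normalise into (−180°, 180°]: -158.491°.
(The naïve average (+173.874 + -130.856)/2 = 21.509° is on the wrong side of the globe.)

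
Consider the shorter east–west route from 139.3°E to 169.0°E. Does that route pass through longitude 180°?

No

Signed shortest Δλ = ((169.0 − 139.3 + 180) mod 360) − 180 = 29.7°.
Going east by 29.7° from +139.3° reaches +169.0° without touching 180°.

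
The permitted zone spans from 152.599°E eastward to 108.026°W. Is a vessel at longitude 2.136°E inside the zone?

Band width going east from +152.599° to -108.026°: ((-108.026 − 152.599) mod 360) = 99.375°.
Offset of +2.136° east of the west edge: ((2.136 − 152.599) mod 360) = 209.537°.
209.537° > 99.375° ⇒ outside.

No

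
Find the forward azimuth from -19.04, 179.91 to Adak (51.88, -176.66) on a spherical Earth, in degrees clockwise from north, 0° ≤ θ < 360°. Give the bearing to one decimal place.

Δλ = -176.66 − 179.91 = -356.57°; wrapped into (−180°, 180°]: 3.43°.
θ = atan2( sin Δλ · cos φ₂ , cos φ₁ · sin φ₂ − sin φ₁ · cos φ₂ · cos Δλ )
  = atan2(0.03693, 0.94470) = 2.239° → normalised to [0°, 360°): 2.239°.

2.2°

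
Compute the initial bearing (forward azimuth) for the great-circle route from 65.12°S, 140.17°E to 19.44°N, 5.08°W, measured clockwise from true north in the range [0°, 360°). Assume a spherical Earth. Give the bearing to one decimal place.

Δλ = -5.08 − 140.17 = -145.25°.
θ = atan2( sin Δλ · cos φ₂ , cos φ₁ · sin φ₂ − sin φ₁ · cos φ₂ · cos Δλ )
  = atan2(-0.53750, -0.56287) = -136.321° → normalised to [0°, 360°): 223.679°.

223.7°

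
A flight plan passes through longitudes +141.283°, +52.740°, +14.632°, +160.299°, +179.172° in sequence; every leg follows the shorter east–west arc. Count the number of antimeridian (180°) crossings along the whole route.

0

Leg 1: +141.283° → +52.740°, shortest Δλ = -88.543° (west) — does not cross 180°.
Leg 2: +52.740° → +14.632°, shortest Δλ = -38.108° (west) — does not cross 180°.
Leg 3: +14.632° → +160.299°, shortest Δλ = 145.667° (east) — does not cross 180°.
Leg 4: +160.299° → +179.172°, shortest Δλ = 18.873° (east) — does not cross 180°.
Total crossings: 0.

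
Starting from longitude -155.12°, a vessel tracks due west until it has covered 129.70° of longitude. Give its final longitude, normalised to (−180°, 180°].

Start at -155.12°; shift −129.70° → -284.82°.
-284.82° lies outside (−180°, 180°]; add 360° → +75.18°.

+75.18°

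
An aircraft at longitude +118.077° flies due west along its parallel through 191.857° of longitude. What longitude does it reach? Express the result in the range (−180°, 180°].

-73.780°

Start at +118.077°; shift −191.857° → -73.780°.
-73.780° already lies in (−180°, 180°].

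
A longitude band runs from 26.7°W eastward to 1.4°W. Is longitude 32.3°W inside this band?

Band width going east from -26.7° to -1.4°: ((-1.4 − -26.7) mod 360) = 25.3°.
Offset of -32.3° east of the west edge: ((-32.3 − -26.7) mod 360) = 354.4°.
354.4° > 25.3° ⇒ outside.

No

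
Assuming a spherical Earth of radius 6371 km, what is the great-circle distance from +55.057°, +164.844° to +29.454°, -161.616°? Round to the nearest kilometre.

Δλ = -161.616 − 164.844 = -326.460°; wrapped into (−180°, 180°]: 33.540°.
Δφ = 29.454 − 55.057 = -25.603°.
a = sin²(Δφ/2) + cos φ₁ · cos φ₂ · sin²(Δλ/2) = 0.090614.
c = 2·atan2(√a, √(1−a)) = 0.61153 rad → d = 6371·c ≈ 3896.05 km.

3896 km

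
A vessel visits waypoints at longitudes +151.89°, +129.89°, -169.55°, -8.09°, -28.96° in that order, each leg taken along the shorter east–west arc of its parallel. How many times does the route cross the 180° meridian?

1

Leg 1: +151.89° → +129.89°, shortest Δλ = -22.0° (west) — does not cross 180°.
Leg 2: +129.89° → -169.55°, shortest Δλ = 60.56° (east) — crosses 180°.
Leg 3: -169.55° → -8.09°, shortest Δλ = 161.46° (east) — does not cross 180°.
Leg 4: -8.09° → -28.96°, shortest Δλ = -20.87° (west) — does not cross 180°.
Total crossings: 1.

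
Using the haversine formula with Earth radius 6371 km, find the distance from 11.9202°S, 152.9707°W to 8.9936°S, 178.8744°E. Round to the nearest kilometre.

Δλ = 178.8744 − -152.9707 = 331.8451°; wrapped into (−180°, 180°]: -28.1549°.
Δφ = -8.9936 − -11.9202 = 2.9266°.
a = sin²(Δφ/2) + cos φ₁ · cos φ₂ · sin²(Δλ/2) = 0.057827.
c = 2·atan2(√a, √(1−a)) = 0.48571 rad → d = 6371·c ≈ 3094.43 km.

3094 km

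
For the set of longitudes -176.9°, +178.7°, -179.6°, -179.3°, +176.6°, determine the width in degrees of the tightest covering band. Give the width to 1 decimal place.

6.5°

Sort the longitudes: -179.6°, -179.3°, -176.9°, +176.6°, +178.7°.
Eastward gaps between consecutive values (wrapping around): 0.3°, 2.4°, 353.5°, 2.1°, 1.7°.
Largest gap = 353.5° ⇒ minimal covering band is its complement: 360° − 353.5° = 6.5°.
Band runs from +176.6° eastward to -176.9°, crossing the antimeridian.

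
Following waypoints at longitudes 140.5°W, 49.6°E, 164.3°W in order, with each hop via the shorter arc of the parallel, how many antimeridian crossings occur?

2

Leg 1: -140.5° → +49.6°, shortest Δλ = -169.9° (west) — crosses 180°.
Leg 2: +49.6° → -164.3°, shortest Δλ = 146.1° (east) — crosses 180°.
Total crossings: 2.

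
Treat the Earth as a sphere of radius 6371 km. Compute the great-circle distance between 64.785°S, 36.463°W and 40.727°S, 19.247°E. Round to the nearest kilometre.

Δλ = 19.247 − -36.463 = 55.710°.
Δφ = -40.727 − -64.785 = 24.058°.
a = sin²(Δφ/2) + cos φ₁ · cos φ₂ · sin²(Δλ/2) = 0.113914.
c = 2·atan2(√a, √(1−a)) = 0.68854 rad → d = 6371·c ≈ 4386.71 km.

4387 km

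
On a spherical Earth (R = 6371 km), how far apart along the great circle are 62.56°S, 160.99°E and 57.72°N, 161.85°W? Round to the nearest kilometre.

Δλ = -161.85 − 160.99 = -322.84°; wrapped into (−180°, 180°]: 37.16°.
Δφ = 57.72 − -62.56 = 120.28°.
a = sin²(Δφ/2) + cos φ₁ · cos φ₂ · sin²(Δλ/2) = 0.777099.
c = 2·atan2(√a, √(1−a)) = 2.15819 rad → d = 6371·c ≈ 13749.86 km.

13750 km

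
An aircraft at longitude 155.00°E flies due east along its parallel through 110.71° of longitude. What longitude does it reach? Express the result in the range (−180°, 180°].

Start at +155.00°; shift +110.71° → +265.71°.
+265.71° lies outside (−180°, 180°]; subtract 360° → -94.29°.

94.29°W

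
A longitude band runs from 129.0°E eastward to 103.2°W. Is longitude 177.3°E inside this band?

Yes

Band width going east from +129.0° to -103.2°: ((-103.2 − 129.0) mod 360) = 127.8°.
Offset of +177.3° east of the west edge: ((177.3 − 129.0) mod 360) = 48.3°.
48.3° ≤ 127.8° ⇒ inside.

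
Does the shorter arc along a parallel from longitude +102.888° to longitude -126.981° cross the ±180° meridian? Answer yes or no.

Naïve |-126.981 − 102.888| = 229.869° > 180°, so the shorter arc goes the other way round — across 180°.
Signed shortest Δλ = ((-126.981 − 102.888 + 180) mod 360) − 180 = 130.131°.
Going east by 130.131° from +102.888° passes through 180° before reaching -126.981°.

Yes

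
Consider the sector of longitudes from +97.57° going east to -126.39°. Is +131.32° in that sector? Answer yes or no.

Yes

Band width going east from +97.57° to -126.39°: ((-126.39 − 97.57) mod 360) = 136.04°.
Offset of +131.32° east of the west edge: ((131.32 − 97.57) mod 360) = 33.75°.
33.75° ≤ 136.04° ⇒ inside.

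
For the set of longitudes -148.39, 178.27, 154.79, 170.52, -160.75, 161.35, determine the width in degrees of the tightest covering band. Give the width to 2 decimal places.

56.82°

Sort the longitudes: -160.75°, -148.39°, +154.79°, +161.35°, +170.52°, +178.27°.
Eastward gaps between consecutive values (wrapping around): 12.36°, 303.18°, 6.56°, 9.17°, 7.75°, 20.98°.
Largest gap = 303.18° ⇒ minimal covering band is its complement: 360° − 303.18° = 56.82°.
Band runs from +154.79° eastward to -148.39°, crossing the antimeridian.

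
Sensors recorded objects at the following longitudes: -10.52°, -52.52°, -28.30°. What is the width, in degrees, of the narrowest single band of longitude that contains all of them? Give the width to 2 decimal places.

42.00°

Sort the longitudes: -52.52°, -28.30°, -10.52°.
Eastward gaps between consecutive values (wrapping around): 24.22°, 17.78°, 318.00°.
Largest gap = 318.00° ⇒ minimal covering band is its complement: 360° − 318.00° = 42.00°.
Band runs from -52.52° eastward to -10.52°.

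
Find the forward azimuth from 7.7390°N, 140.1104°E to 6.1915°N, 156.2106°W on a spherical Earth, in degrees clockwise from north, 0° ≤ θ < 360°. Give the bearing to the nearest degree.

Δλ = -156.2106 − 140.1104 = -296.3210°; wrapped into (−180°, 180°]: 63.6790°.
θ = atan2( sin Δλ · cos φ₂ , cos φ₁ · sin φ₂ − sin φ₁ · cos φ₂ · cos Δλ )
  = atan2(0.89110, 0.04751) = 86.948° → normalised to [0°, 360°): 86.948°.

87°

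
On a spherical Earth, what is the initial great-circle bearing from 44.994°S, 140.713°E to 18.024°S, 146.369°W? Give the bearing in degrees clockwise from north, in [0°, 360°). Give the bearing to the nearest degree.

91°

Δλ = -146.369 − 140.713 = -287.082°; wrapped into (−180°, 180°]: 72.918°.
θ = atan2( sin Δλ · cos φ₂ , cos φ₁ · sin φ₂ − sin φ₁ · cos φ₂ · cos Δλ )
  = atan2(0.90898, -0.02132) = 91.344° → normalised to [0°, 360°): 91.344°.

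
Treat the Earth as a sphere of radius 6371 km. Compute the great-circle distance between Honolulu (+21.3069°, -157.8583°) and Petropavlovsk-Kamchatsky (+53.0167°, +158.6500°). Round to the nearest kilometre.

5095 km

Δλ = 158.6500 − -157.8583 = 316.5083°; wrapped into (−180°, 180°]: -43.4917°.
Δφ = 53.0167 − 21.3069 = 31.7098°.
a = sin²(Δφ/2) + cos φ₁ · cos φ₂ · sin²(Δλ/2) = 0.151570.
c = 2·atan2(√a, √(1−a)) = 0.79979 rad → d = 6371·c ≈ 5095.44 km.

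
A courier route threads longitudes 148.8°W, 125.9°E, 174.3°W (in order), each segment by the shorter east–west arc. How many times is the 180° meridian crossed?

2

Leg 1: -148.8° → +125.9°, shortest Δλ = -85.3° (west) — crosses 180°.
Leg 2: +125.9° → -174.3°, shortest Δλ = 59.8° (east) — crosses 180°.
Total crossings: 2.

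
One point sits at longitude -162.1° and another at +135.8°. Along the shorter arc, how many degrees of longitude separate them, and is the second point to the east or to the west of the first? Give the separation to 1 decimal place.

62.1° west

Raw difference: 135.8 − -162.1 = 297.9°.
Normalise into (−180°, 180°]: 297.9° − 360° = -62.1°.
Negative ⇒ the second point lies to the west; separation 62.1°.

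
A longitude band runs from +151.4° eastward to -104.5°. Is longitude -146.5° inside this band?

Band width going east from +151.4° to -104.5°: ((-104.5 − 151.4) mod 360) = 104.1°.
Offset of -146.5° east of the west edge: ((-146.5 − 151.4) mod 360) = 62.1°.
62.1° ≤ 104.1° ⇒ inside.

Yes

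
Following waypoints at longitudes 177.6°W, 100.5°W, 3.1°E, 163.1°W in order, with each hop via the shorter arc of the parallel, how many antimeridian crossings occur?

Leg 1: -177.6° → -100.5°, shortest Δλ = 77.1° (east) — does not cross 180°.
Leg 2: -100.5° → +3.1°, shortest Δλ = 103.6° (east) — does not cross 180°.
Leg 3: +3.1° → -163.1°, shortest Δλ = -166.2° (west) — does not cross 180°.
Total crossings: 0.

0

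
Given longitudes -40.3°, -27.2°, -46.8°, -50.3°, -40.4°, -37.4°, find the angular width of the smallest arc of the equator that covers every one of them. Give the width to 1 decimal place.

Sort the longitudes: -50.3°, -46.8°, -40.4°, -40.3°, -37.4°, -27.2°.
Eastward gaps between consecutive values (wrapping around): 3.5°, 6.4°, 0.1°, 2.9°, 10.2°, 336.9°.
Largest gap = 336.9° ⇒ minimal covering band is its complement: 360° − 336.9° = 23.1°.
Band runs from -50.3° eastward to -27.2°.

23.1°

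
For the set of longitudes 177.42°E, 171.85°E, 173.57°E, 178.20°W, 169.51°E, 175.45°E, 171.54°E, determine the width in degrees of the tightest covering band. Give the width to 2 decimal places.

Sort the longitudes: -178.20°, +169.51°, +171.54°, +171.85°, +173.57°, +175.45°, +177.42°.
Eastward gaps between consecutive values (wrapping around): 347.71°, 2.03°, 0.31°, 1.72°, 1.88°, 1.97°, 4.38°.
Largest gap = 347.71° ⇒ minimal covering band is its complement: 360° − 347.71° = 12.29°.
Band runs from +169.51° eastward to -178.20°, crossing the antimeridian.

12.29°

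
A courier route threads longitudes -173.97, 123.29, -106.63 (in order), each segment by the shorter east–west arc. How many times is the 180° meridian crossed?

Leg 1: -173.97° → +123.29°, shortest Δλ = -62.74° (west) — crosses 180°.
Leg 2: +123.29° → -106.63°, shortest Δλ = 130.08° (east) — crosses 180°.
Total crossings: 2.

2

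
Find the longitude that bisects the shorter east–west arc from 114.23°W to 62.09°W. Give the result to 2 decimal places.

Signed shortest Δλ from -114.23° to -62.09° is +52.14°.
Midpoint longitude = -114.23° + (+52.14°)/2 = -114.23° + 26.07° = -88.16°.

88.16°W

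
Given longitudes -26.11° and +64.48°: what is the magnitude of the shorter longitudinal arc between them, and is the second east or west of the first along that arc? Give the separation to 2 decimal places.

90.59° east

Raw difference: 64.48 − -26.11 = 90.59°.
Normalise into (−180°, 180°]: 90.59° stays 90.59°.
Positive ⇒ the second point lies to the east; separation 90.59°.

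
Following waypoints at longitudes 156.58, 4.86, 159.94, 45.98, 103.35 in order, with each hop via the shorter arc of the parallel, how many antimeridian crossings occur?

Leg 1: +156.58° → +4.86°, shortest Δλ = -151.72° (west) — does not cross 180°.
Leg 2: +4.86° → +159.94°, shortest Δλ = 155.08° (east) — does not cross 180°.
Leg 3: +159.94° → +45.98°, shortest Δλ = -113.96° (west) — does not cross 180°.
Leg 4: +45.98° → +103.35°, shortest Δλ = 57.37° (east) — does not cross 180°.
Total crossings: 0.

0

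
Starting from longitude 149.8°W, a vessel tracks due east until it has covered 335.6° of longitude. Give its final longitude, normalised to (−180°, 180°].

174.2°W

Start at -149.8°; shift +335.6° → +185.8°.
+185.8° lies outside (−180°, 180°]; subtract 360° → -174.2°.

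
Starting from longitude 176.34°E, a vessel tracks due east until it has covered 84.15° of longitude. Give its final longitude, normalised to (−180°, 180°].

Start at +176.34°; shift +84.15° → +260.49°.
+260.49° lies outside (−180°, 180°]; subtract 360° → -99.51°.

99.51°W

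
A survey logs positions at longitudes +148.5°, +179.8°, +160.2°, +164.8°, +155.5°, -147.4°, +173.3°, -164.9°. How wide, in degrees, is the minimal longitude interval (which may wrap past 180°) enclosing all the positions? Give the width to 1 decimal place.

Sort the longitudes: -164.9°, -147.4°, +148.5°, +155.5°, +160.2°, +164.8°, +173.3°, +179.8°.
Eastward gaps between consecutive values (wrapping around): 17.5°, 295.9°, 7.0°, 4.7°, 4.6°, 8.5°, 6.5°, 15.3°.
Largest gap = 295.9° ⇒ minimal covering band is its complement: 360° − 295.9° = 64.1°.
Band runs from +148.5° eastward to -147.4°, crossing the antimeridian.

64.1°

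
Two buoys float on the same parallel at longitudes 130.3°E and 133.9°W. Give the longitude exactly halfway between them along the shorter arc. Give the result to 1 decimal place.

178.2°E

Signed shortest Δλ from +130.3° to -133.9° is +95.8°.
Midpoint longitude = +130.3° + (+95.8°)/2 = +130.3° + 47.9° = +178.2°.
(The naïve average (+130.3 + -133.9)/2 = -1.8° is on the wrong side of the globe.)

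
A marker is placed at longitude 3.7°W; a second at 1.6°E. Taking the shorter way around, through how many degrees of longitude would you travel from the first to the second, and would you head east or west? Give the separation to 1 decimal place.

Raw difference: 1.6 − -3.7 = 5.3°.
Normalise into (−180°, 180°]: 5.3° stays 5.3°.
Positive ⇒ the second point lies to the east; separation 5.3°.

5.3° east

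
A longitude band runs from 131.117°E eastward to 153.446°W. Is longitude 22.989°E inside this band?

Band width going east from +131.117° to -153.446°: ((-153.446 − 131.117) mod 360) = 75.437°.
Offset of +22.989° east of the west edge: ((22.989 − 131.117) mod 360) = 251.872°.
251.872° > 75.437° ⇒ outside.

No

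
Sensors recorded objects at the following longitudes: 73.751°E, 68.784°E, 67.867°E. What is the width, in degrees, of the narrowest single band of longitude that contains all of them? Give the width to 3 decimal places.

5.884°

Sort the longitudes: +67.867°, +68.784°, +73.751°.
Eastward gaps between consecutive values (wrapping around): 0.917°, 4.967°, 354.116°.
Largest gap = 354.116° ⇒ minimal covering band is its complement: 360° − 354.116° = 5.884°.
Band runs from +67.867° eastward to +73.751°.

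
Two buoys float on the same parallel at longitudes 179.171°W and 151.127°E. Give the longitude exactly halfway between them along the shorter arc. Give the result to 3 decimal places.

Signed shortest Δλ from -179.171° to +151.127° is -29.702°.
Midpoint longitude = -179.171° + (-29.702°)/2 = -179.171° − 14.851° = -194.022°.
Normalise into (−180°, 180°]: +165.978°.
(The naïve average (-179.171 + +151.127)/2 = -14.022° is on the wrong side of the globe.)

165.978°E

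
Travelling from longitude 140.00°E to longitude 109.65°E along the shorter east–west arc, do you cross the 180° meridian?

No

Signed shortest Δλ = ((109.65 − 140.00 + 180) mod 360) − 180 = -30.35°.
Going west by 30.35° from +140.00° reaches +109.65° without touching 180°.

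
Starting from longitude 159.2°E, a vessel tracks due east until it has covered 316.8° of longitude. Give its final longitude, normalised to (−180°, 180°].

Start at +159.2°; shift +316.8° → +476.0°.
+476.0° lies outside (−180°, 180°]; subtract 360° → +116.0°.

116.0°E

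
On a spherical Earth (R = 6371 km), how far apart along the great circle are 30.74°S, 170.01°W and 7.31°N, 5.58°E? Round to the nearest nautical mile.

9379 nmi

Δλ = 5.58 − -170.01 = 175.59°.
Δφ = 7.31 − -30.74 = 38.05°.
a = sin²(Δφ/2) + cos φ₁ · cos φ₂ · sin²(Δλ/2) = 0.957511.
c = 2·atan2(√a, √(1−a)) = 2.72636 rad → d = 6371·c ≈ 17369.64 km ≈ 9378.86 nmi.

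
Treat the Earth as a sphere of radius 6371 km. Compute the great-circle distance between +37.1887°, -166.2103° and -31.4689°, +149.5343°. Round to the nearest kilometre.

Δλ = 149.5343 − -166.2103 = 315.7446°; wrapped into (−180°, 180°]: -44.2554°.
Δφ = -31.4689 − 37.1887 = -68.6576°.
a = sin²(Δφ/2) + cos φ₁ · cos φ₂ · sin²(Δλ/2) = 0.414436.
c = 2·atan2(√a, √(1−a)) = 1.39882 rad → d = 6371·c ≈ 8911.89 km.

8912 km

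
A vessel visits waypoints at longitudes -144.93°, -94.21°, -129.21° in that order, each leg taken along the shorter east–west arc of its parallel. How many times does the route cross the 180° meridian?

Leg 1: -144.93° → -94.21°, shortest Δλ = 50.72° (east) — does not cross 180°.
Leg 2: -94.21° → -129.21°, shortest Δλ = -35.0° (west) — does not cross 180°.
Total crossings: 0.

0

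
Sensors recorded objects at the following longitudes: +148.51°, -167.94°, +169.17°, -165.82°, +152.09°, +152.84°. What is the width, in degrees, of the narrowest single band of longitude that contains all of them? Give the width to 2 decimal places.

45.67°

Sort the longitudes: -167.94°, -165.82°, +148.51°, +152.09°, +152.84°, +169.17°.
Eastward gaps between consecutive values (wrapping around): 2.12°, 314.33°, 3.58°, 0.75°, 16.33°, 22.89°.
Largest gap = 314.33° ⇒ minimal covering band is its complement: 360° − 314.33° = 45.67°.
Band runs from +148.51° eastward to -165.82°, crossing the antimeridian.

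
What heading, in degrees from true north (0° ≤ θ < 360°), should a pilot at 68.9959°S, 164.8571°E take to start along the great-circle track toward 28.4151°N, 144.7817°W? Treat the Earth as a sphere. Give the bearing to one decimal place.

44.3°

Δλ = -144.7817 − 164.8571 = -309.6388°; wrapped into (−180°, 180°]: 50.3612°.
θ = atan2( sin Δλ · cos φ₂ , cos φ₁ · sin φ₂ − sin φ₁ · cos φ₂ · cos Δλ )
  = atan2(0.67730, 0.69437) = 44.287° → normalised to [0°, 360°): 44.287°.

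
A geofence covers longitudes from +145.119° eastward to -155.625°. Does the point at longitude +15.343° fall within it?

Band width going east from +145.119° to -155.625°: ((-155.625 − 145.119) mod 360) = 59.256°.
Offset of +15.343° east of the west edge: ((15.343 − 145.119) mod 360) = 230.224°.
230.224° > 59.256° ⇒ outside.

No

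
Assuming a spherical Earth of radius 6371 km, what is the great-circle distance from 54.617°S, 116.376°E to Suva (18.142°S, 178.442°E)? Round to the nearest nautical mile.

Δλ = 178.442 − 116.376 = 62.066°.
Δφ = -18.142 − -54.617 = 36.475°.
a = sin²(Δφ/2) + cos φ₁ · cos φ₂ · sin²(Δλ/2) = 0.244184.
c = 2·atan2(√a, √(1−a)) = 1.03371 rad → d = 6371·c ≈ 6585.79 km ≈ 3556.04 nmi.

3556 nmi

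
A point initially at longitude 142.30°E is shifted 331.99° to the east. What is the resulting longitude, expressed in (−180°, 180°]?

114.29°E

Start at +142.30°; shift +331.99° → +474.29°.
+474.29° lies outside (−180°, 180°]; subtract 360° → +114.29°.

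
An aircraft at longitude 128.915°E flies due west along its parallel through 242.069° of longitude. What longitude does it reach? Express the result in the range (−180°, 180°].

Start at +128.915°; shift −242.069° → -113.154°.
-113.154° already lies in (−180°, 180°].

113.154°W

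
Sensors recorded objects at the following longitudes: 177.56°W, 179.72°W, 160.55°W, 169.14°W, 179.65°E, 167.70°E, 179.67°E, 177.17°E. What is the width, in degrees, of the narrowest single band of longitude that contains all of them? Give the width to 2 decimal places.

Sort the longitudes: -179.72°, -177.56°, -169.14°, -160.55°, +167.70°, +177.17°, +179.65°, +179.67°.
Eastward gaps between consecutive values (wrapping around): 2.16°, 8.42°, 8.59°, 328.25°, 9.47°, 2.48°, 0.02°, 0.61°.
Largest gap = 328.25° ⇒ minimal covering band is its complement: 360° − 328.25° = 31.75°.
Band runs from +167.70° eastward to -160.55°, crossing the antimeridian.

31.75°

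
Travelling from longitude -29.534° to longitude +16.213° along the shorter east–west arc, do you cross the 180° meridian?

No

Signed shortest Δλ = ((16.213 − -29.534 + 180) mod 360) − 180 = 45.747°.
Going east by 45.747° from -29.534° reaches +16.213° without touching 180°.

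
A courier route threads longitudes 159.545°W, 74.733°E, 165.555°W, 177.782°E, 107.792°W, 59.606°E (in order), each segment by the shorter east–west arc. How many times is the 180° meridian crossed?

4

Leg 1: -159.545° → +74.733°, shortest Δλ = -125.722° (west) — crosses 180°.
Leg 2: +74.733° → -165.555°, shortest Δλ = 119.712° (east) — crosses 180°.
Leg 3: -165.555° → +177.782°, shortest Δλ = -16.663° (west) — crosses 180°.
Leg 4: +177.782° → -107.792°, shortest Δλ = 74.426° (east) — crosses 180°.
Leg 5: -107.792° → +59.606°, shortest Δλ = 167.398° (east) — does not cross 180°.
Total crossings: 4.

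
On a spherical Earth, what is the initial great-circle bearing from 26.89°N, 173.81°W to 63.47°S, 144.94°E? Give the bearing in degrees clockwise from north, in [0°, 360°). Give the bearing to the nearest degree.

197°

Δλ = 144.94 − -173.81 = 318.75°; wrapped into (−180°, 180°]: -41.25°.
θ = atan2( sin Δλ · cos φ₂ , cos φ₁ · sin φ₂ − sin φ₁ · cos φ₂ · cos Δλ )
  = atan2(-0.29451, -0.94985) = -162.774° → normalised to [0°, 360°): 197.226°.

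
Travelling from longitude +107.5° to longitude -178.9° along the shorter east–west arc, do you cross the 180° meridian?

Naïve |-178.9 − 107.5| = 286.4° > 180°, so the shorter arc goes the other way round — across 180°.
Signed shortest Δλ = ((-178.9 − 107.5 + 180) mod 360) − 180 = 73.6°.
Going east by 73.6° from +107.5° passes through 180° before reaching -178.9°.

Yes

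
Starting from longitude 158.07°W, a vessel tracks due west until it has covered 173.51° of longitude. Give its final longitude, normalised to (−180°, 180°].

28.42°E

Start at -158.07°; shift −173.51° → -331.58°.
-331.58° lies outside (−180°, 180°]; add 360° → +28.42°.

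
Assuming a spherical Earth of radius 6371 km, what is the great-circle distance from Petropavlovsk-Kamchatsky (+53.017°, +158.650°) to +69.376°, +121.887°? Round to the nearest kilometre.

2608 km

Δλ = 121.887 − 158.650 = -36.763°.
Δφ = 69.376 − 53.017 = 16.359°.
a = sin²(Δφ/2) + cos φ₁ · cos φ₂ · sin²(Δλ/2) = 0.041313.
c = 2·atan2(√a, √(1−a)) = 0.40937 rad → d = 6371·c ≈ 2608.07 km.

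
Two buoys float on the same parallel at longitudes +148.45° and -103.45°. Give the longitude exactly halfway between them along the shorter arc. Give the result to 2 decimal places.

-157.50°

Signed shortest Δλ from +148.45° to -103.45° is +108.10°.
Midpoint longitude = +148.45° + (+108.10°)/2 = +148.45° + 54.05° = +202.50°.
Normalise into (−180°, 180°]: -157.50°.
(The naïve average (+148.45 + -103.45)/2 = 22.5° is on the wrong side of the globe.)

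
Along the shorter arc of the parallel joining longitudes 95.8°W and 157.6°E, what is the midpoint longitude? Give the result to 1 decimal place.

149.1°W

Signed shortest Δλ from -95.8° to +157.6° is -106.6°.
Midpoint longitude = -95.8° + (-106.6°)/2 = -95.8° − 53.3° = -149.1°.
(The naïve average (-95.8 + +157.6)/2 = 30.9° is on the wrong side of the globe.)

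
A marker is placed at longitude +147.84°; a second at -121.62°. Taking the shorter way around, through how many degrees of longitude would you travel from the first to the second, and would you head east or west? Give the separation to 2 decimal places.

Raw difference: -121.62 − 147.84 = -269.46°.
Normalise into (−180°, 180°]: -269.46° + 360° = 90.54°.
Positive ⇒ the second point lies to the east; separation 90.54°.

90.54° east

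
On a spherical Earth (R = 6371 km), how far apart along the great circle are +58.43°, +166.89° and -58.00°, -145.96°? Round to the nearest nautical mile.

Δλ = -145.96 − 166.89 = -312.85°; wrapped into (−180°, 180°]: 47.15°.
Δφ = -58.00 − 58.43 = -116.43°.
a = sin²(Δφ/2) + cos φ₁ · cos φ₂ · sin²(Δλ/2) = 0.766930.
c = 2·atan2(√a, √(1−a)) = 2.13396 rad → d = 6371·c ≈ 13595.43 km ≈ 7340.95 nmi.

7341 nmi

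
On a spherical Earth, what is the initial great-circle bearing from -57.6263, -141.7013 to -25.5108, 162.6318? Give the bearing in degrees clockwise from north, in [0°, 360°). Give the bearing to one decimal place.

Δλ = 162.6318 − -141.7013 = 304.3331°; wrapped into (−180°, 180°]: -55.6669°.
θ = atan2( sin Δλ · cos φ₂ , cos φ₁ · sin φ₂ − sin φ₁ · cos φ₂ · cos Δλ )
  = atan2(-0.74526, 0.19930) = -75.028° → normalised to [0°, 360°): 284.972°.

285.0°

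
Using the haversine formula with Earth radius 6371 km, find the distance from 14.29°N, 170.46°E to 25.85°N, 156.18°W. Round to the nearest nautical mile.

Δλ = -156.18 − 170.46 = -326.64°; wrapped into (−180°, 180°]: 33.36°.
Δφ = 25.85 − 14.29 = 11.56°.
a = sin²(Δφ/2) + cos φ₁ · cos φ₂ · sin²(Δλ/2) = 0.081989.
c = 2·atan2(√a, √(1−a)) = 0.58080 rad → d = 6371·c ≈ 3700.30 km ≈ 1998.00 nmi.

1998 nmi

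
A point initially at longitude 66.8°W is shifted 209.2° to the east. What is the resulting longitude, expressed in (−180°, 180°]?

142.4°E

Start at -66.8°; shift +209.2° → +142.4°.
+142.4° already lies in (−180°, 180°].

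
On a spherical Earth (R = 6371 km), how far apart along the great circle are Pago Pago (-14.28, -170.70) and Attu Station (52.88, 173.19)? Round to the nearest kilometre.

Δλ = 173.19 − -170.70 = 343.89°; wrapped into (−180°, 180°]: -16.11°.
Δφ = 52.88 − -14.28 = 67.16°.
a = sin²(Δφ/2) + cos φ₁ · cos φ₂ · sin²(Δλ/2) = 0.317404.
c = 2·atan2(√a, √(1−a)) = 1.19696 rad → d = 6371·c ≈ 7625.81 km.

7626 km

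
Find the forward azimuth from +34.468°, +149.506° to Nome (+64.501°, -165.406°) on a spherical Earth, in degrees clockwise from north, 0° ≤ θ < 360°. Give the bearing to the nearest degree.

28°

Δλ = -165.406 − 149.506 = -314.912°; wrapped into (−180°, 180°]: 45.088°.
θ = atan2( sin Δλ · cos φ₂ , cos φ₁ · sin φ₂ − sin φ₁ · cos φ₂ · cos Δλ )
  = atan2(0.30487, 0.57212) = 28.052° → normalised to [0°, 360°): 28.052°.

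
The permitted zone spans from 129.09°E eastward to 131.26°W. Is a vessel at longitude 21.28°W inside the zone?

Band width going east from +129.09° to -131.26°: ((-131.26 − 129.09) mod 360) = 99.65°.
Offset of -21.28° east of the west edge: ((-21.28 − 129.09) mod 360) = 209.63°.
209.63° > 99.65° ⇒ outside.

No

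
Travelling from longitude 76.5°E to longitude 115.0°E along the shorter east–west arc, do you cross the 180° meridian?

No

Signed shortest Δλ = ((115.0 − 76.5 + 180) mod 360) − 180 = 38.5°.
Going east by 38.5° from +76.5° reaches +115.0° without touching 180°.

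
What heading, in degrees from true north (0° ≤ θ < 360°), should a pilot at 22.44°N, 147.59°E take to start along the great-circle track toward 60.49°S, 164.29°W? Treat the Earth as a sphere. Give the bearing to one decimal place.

158.5°

Δλ = -164.29 − 147.59 = -311.88°; wrapped into (−180°, 180°]: 48.12°.
θ = atan2( sin Δλ · cos φ₂ , cos φ₁ · sin φ₂ − sin φ₁ · cos φ₂ · cos Δλ )
  = atan2(0.36674, -0.92989) = 158.476° → normalised to [0°, 360°): 158.476°.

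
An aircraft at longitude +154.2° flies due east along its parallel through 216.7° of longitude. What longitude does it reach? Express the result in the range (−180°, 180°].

Start at +154.2°; shift +216.7° → +370.9°.
+370.9° lies outside (−180°, 180°]; subtract 360° → +10.9°.

+10.9°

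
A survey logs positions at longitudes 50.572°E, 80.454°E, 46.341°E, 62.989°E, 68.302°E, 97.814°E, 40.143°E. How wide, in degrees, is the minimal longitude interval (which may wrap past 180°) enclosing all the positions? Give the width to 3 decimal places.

57.671°

Sort the longitudes: +40.143°, +46.341°, +50.572°, +62.989°, +68.302°, +80.454°, +97.814°.
Eastward gaps between consecutive values (wrapping around): 6.198°, 4.231°, 12.417°, 5.313°, 12.152°, 17.360°, 302.329°.
Largest gap = 302.329° ⇒ minimal covering band is its complement: 360° − 302.329° = 57.671°.
Band runs from +40.143° eastward to +97.814°.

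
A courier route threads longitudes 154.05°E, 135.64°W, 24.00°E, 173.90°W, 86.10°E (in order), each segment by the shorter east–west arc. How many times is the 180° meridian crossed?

Leg 1: +154.05° → -135.64°, shortest Δλ = 70.31° (east) — crosses 180°.
Leg 2: -135.64° → +24.00°, shortest Δλ = 159.64° (east) — does not cross 180°.
Leg 3: +24.00° → -173.90°, shortest Δλ = 162.1° (east) — crosses 180°.
Leg 4: -173.90° → +86.10°, shortest Δλ = -100.0° (west) — crosses 180°.
Total crossings: 3.

3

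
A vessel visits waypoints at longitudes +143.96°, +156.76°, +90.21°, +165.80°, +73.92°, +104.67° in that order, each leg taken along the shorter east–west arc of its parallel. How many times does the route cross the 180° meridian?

Leg 1: +143.96° → +156.76°, shortest Δλ = 12.8° (east) — does not cross 180°.
Leg 2: +156.76° → +90.21°, shortest Δλ = -66.55° (west) — does not cross 180°.
Leg 3: +90.21° → +165.80°, shortest Δλ = 75.59° (east) — does not cross 180°.
Leg 4: +165.80° → +73.92°, shortest Δλ = -91.88° (west) — does not cross 180°.
Leg 5: +73.92° → +104.67°, shortest Δλ = 30.75° (east) — does not cross 180°.
Total crossings: 0.

0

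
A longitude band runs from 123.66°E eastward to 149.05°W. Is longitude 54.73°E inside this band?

No

Band width going east from +123.66° to -149.05°: ((-149.05 − 123.66) mod 360) = 87.29°.
Offset of +54.73° east of the west edge: ((54.73 − 123.66) mod 360) = 291.07°.
291.07° > 87.29° ⇒ outside.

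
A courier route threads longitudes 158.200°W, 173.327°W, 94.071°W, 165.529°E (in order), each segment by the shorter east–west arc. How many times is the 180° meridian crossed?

1

Leg 1: -158.200° → -173.327°, shortest Δλ = -15.127° (west) — does not cross 180°.
Leg 2: -173.327° → -94.071°, shortest Δλ = 79.256° (east) — does not cross 180°.
Leg 3: -94.071° → +165.529°, shortest Δλ = -100.4° (west) — crosses 180°.
Total crossings: 1.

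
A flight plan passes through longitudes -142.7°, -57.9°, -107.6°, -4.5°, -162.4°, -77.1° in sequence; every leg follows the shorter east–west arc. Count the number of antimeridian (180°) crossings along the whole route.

Leg 1: -142.7° → -57.9°, shortest Δλ = 84.8° (east) — does not cross 180°.
Leg 2: -57.9° → -107.6°, shortest Δλ = -49.7° (west) — does not cross 180°.
Leg 3: -107.6° → -4.5°, shortest Δλ = 103.1° (east) — does not cross 180°.
Leg 4: -4.5° → -162.4°, shortest Δλ = -157.9° (west) — does not cross 180°.
Leg 5: -162.4° → -77.1°, shortest Δλ = 85.3° (east) — does not cross 180°.
Total crossings: 0.

0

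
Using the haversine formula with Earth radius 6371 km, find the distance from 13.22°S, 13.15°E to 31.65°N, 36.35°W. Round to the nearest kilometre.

7259 km

Δλ = -36.35 − 13.15 = -49.50°.
Δφ = 31.65 − -13.22 = 44.87°.
a = sin²(Δφ/2) + cos φ₁ · cos φ₂ · sin²(Δλ/2) = 0.290898.
c = 2·atan2(√a, √(1−a)) = 1.13933 rad → d = 6371·c ≈ 7258.67 km.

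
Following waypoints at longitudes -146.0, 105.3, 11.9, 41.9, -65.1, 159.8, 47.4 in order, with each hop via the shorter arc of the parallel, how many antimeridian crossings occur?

2

Leg 1: -146.0° → +105.3°, shortest Δλ = -108.7° (west) — crosses 180°.
Leg 2: +105.3° → +11.9°, shortest Δλ = -93.4° (west) — does not cross 180°.
Leg 3: +11.9° → +41.9°, shortest Δλ = 30.0° (east) — does not cross 180°.
Leg 4: +41.9° → -65.1°, shortest Δλ = -107.0° (west) — does not cross 180°.
Leg 5: -65.1° → +159.8°, shortest Δλ = -135.1° (west) — crosses 180°.
Leg 6: +159.8° → +47.4°, shortest Δλ = -112.4° (west) — does not cross 180°.
Total crossings: 2.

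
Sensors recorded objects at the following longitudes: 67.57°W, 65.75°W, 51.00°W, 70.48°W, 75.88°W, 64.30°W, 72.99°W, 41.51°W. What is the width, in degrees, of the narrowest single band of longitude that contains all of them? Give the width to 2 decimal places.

34.37°

Sort the longitudes: -75.88°, -72.99°, -70.48°, -67.57°, -65.75°, -64.30°, -51.00°, -41.51°.
Eastward gaps between consecutive values (wrapping around): 2.89°, 2.51°, 2.91°, 1.82°, 1.45°, 13.30°, 9.49°, 325.63°.
Largest gap = 325.63° ⇒ minimal covering band is its complement: 360° − 325.63° = 34.37°.
Band runs from -75.88° eastward to -41.51°.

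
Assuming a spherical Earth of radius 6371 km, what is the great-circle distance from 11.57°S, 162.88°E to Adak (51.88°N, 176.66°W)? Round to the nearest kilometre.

Δλ = -176.66 − 162.88 = -339.54°; wrapped into (−180°, 180°]: 20.46°.
Δφ = 51.88 − -11.57 = 63.45°.
a = sin²(Δφ/2) + cos φ₁ · cos φ₂ · sin²(Δλ/2) = 0.295586.
c = 2·atan2(√a, √(1−a)) = 1.14963 rad → d = 6371·c ≈ 7324.27 km.

7324 km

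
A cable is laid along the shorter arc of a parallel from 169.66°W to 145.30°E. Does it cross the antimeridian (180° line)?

Naïve |145.30 − -169.66| = 314.96° > 180°, so the shorter arc goes the other way round — across 180°.
Signed shortest Δλ = ((145.30 − -169.66 + 180) mod 360) − 180 = -45.04°.
Going west by 45.04° from -169.66° passes through 180° before reaching +145.30°.

Yes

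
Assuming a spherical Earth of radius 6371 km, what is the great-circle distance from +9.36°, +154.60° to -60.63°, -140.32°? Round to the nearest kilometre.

Δλ = -140.32 − 154.60 = -294.92°; wrapped into (−180°, 180°]: 65.08°.
Δφ = -60.63 − 9.36 = -69.99°.
a = sin²(Δφ/2) + cos φ₁ · cos φ₂ · sin²(Δλ/2) = 0.468917.
c = 2·atan2(√a, √(1−a)) = 1.50859 rad → d = 6371·c ≈ 9611.23 km.

9611 km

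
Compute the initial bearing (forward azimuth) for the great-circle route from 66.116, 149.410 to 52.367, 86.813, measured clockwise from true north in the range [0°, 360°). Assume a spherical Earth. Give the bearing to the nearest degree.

Δλ = 86.813 − 149.410 = -62.597°.
θ = atan2( sin Δλ · cos φ₂ , cos φ₁ · sin φ₂ − sin φ₁ · cos φ₂ · cos Δλ )
  = atan2(-0.54209, 0.06368) = -83.300° → normalised to [0°, 360°): 276.700°.

277°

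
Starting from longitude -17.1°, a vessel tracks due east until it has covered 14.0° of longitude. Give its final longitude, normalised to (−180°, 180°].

-3.1°

Start at -17.1°; shift +14.0° → -3.1°.
-3.1° already lies in (−180°, 180°].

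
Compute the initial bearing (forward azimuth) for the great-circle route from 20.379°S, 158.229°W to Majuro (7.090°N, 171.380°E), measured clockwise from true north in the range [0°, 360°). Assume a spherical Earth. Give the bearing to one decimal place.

309.5°

Δλ = 171.380 − -158.229 = 329.609°; wrapped into (−180°, 180°]: -30.391°.
θ = atan2( sin Δλ · cos φ₂ , cos φ₁ · sin φ₂ − sin φ₁ · cos φ₂ · cos Δλ )
  = atan2(-0.50203, 0.41379) = -50.504° → normalised to [0°, 360°): 309.496°.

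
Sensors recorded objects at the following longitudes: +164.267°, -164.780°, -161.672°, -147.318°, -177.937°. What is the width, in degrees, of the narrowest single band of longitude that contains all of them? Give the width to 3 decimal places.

48.415°

Sort the longitudes: -177.937°, -164.780°, -161.672°, -147.318°, +164.267°.
Eastward gaps between consecutive values (wrapping around): 13.157°, 3.108°, 14.354°, 311.585°, 17.796°.
Largest gap = 311.585° ⇒ minimal covering band is its complement: 360° − 311.585° = 48.415°.
Band runs from +164.267° eastward to -147.318°, crossing the antimeridian.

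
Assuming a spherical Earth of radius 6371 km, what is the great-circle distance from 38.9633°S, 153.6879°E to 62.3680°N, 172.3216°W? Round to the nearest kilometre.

11671 km

Δλ = -172.3216 − 153.6879 = -326.0095°; wrapped into (−180°, 180°]: 33.9905°.
Δφ = 62.3680 − -38.9633 = 101.3313°.
a = sin²(Δφ/2) + cos φ₁ · cos φ₂ · sin²(Δλ/2) = 0.629050.
c = 2·atan2(√a, √(1−a)) = 1.83185 rad → d = 6371·c ≈ 11670.73 km.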